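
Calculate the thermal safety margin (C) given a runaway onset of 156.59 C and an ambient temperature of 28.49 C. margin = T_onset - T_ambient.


margin = T_onset - T_ambient = 156.59 - 28.49 = 128.1 C

128.1 C


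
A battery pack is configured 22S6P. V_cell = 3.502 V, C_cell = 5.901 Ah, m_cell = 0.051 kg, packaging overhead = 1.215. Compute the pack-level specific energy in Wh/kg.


Step 1: V_pack = 22 * 3.502 = 77.044 V
Step 2: C_pack = 6 * 5.901 = 35.406 Ah
Step 3: E_pack = V_pack * C_pack = 77.044 * 35.406 = 2727.8 Wh
Step 4: m_pack = 22 * 6 * 0.051 * 1.215 = 8.1794 kg
Step 5: ED = E_pack / m_pack = 2727.8 / 8.1794 = 333.5 Wh/kg

333.5 Wh/kg


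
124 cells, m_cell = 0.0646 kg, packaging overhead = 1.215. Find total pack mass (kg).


Cell mass sum = 124 * 0.0646 = 8.0104 kg
With overhead 1.215: m_pack = 8.0104 * 1.215 = 9.733 kg

9.733 kg


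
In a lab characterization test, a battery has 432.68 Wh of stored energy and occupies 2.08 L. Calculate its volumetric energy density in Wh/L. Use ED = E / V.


Volumetric ED = 432.68 Wh / 2.08 L = 208.0 Wh/L

208.0 Wh/L


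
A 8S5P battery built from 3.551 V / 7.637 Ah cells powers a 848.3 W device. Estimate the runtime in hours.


Step 1: E_pack = Ns * V_cell * Np * C_cell = 8 * 3.551 * 5 * 7.637 = 1084.8 Wh
Step 2: t = E_pack / P = 1084.8 / 848.3 = 1.279 hr

1.279 hr


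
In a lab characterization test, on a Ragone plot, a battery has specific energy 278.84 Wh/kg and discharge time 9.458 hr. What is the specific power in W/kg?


Specific power = 278.84 Wh/kg / 9.458 hr = 29.48 W/kg

29.48 W/kg


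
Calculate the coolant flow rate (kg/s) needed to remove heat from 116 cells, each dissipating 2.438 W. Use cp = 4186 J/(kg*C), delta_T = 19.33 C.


Q_total = 116 * 2.438 = 282.81 W
m_dot = Q_total / (cp * dT) = 282.81 / (4186 * 19.33) = 0.003495 kg/s

0.003495 kg/s


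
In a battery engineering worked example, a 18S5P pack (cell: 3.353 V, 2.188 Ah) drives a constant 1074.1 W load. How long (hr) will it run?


Step 1: E_pack = Ns * V_cell * Np * C_cell = 18 * 3.353 * 5 * 2.188 = 660.27 Wh
Step 2: t = E_pack / P = 660.27 / 1074.1 = 0.6147 hr

0.6147 hr


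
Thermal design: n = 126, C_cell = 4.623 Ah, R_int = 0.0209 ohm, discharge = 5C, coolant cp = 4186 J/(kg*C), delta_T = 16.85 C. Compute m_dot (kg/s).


Step 1: I = 5 * 4.623 = 23.115 A
Step 2: Q_cell = I^2 * R = 23.115^2 * 0.0209 = 11.167 W
Step 3: Q_total = 126 * 11.167 = 1407 W
Step 4: m_dot = Q_total / (cp * dT) = 1407 / (4186 * 16.85) = 0.01995 kg/s

0.01995 kg/s


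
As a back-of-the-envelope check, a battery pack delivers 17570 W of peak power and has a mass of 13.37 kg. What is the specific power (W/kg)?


SP = P / m = 17570 / 13.37 = 1314 W/kg

1314 W/kg


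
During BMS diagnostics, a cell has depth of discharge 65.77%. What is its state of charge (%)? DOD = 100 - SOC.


SOC = 100 - DOD = 100 - 65.77 = 34.23%

34.23%


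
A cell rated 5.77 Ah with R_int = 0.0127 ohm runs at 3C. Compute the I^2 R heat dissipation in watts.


Step 1: I = C_rate * capacity = 3 * 5.77 = 17.31 A
Step 2: Q = I^2 * R = 17.31^2 * 0.0127 = 299.64 * 0.0127 = 3.805 W

3.805 W


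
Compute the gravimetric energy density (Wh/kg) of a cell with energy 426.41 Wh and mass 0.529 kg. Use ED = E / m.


Specific energy = 426.41 Wh / 0.529 kg = 806.1 Wh/kg

806.1 Wh/kg


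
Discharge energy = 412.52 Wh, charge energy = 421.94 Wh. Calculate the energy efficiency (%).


Round-trip efficiency = 412.52/421.94 * 100% = 97.77%

97.77%


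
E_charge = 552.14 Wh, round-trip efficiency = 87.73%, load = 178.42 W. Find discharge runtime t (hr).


Step 1: E_discharge = eta/100 * E_charge = 87.73/100 * 552.14 = 484.39 Wh
Step 2: t = E_discharge / P = 484.39 / 178.42 = 2.715 hr

2.715 hr


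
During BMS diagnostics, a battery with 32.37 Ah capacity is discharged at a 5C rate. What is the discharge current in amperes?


I = C_rate * capacity = 5 * 32.37 = 161.85 A

161.85 A


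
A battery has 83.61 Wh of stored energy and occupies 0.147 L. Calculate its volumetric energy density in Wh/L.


Volumetric ED = 83.61 Wh / 0.147 L = 568.8 Wh/L

568.8 Wh/L


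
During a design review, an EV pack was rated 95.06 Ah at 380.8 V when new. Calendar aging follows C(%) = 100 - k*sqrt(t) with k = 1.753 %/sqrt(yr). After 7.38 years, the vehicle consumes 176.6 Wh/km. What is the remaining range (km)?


Step 1: capacity retention = 100 - 1.753 * sqrt(7.38) = 100 - 1.753 * 2.7166 = 95.238%
Step 2: C_now = 95.06 * 95.238/100 = 90.533 Ah
Step 3: E_pack = V * C_now = 380.8 * 90.533 = 34475 Wh
Step 4: range = E_pack / consumption = 34475 / 176.6 = 195.2 km

195.2 km


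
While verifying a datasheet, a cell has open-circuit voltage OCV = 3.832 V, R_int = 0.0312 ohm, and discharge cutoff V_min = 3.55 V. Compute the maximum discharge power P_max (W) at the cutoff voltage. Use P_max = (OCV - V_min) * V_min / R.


dV = OCV - V_min = 0.282 V (so I_max = dV / R)
P_max = dV * V_min / R = 0.282 * 3.55 / 0.0312 = 32.09 W

32.09 W


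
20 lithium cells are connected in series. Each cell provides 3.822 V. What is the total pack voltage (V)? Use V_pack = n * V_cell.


Series voltages add: 20 * 3.822 V = 76.44 V

76.44 V


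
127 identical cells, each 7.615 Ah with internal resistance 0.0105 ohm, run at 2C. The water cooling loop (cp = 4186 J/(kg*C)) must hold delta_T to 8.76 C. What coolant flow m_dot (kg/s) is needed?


Step 1: I = 2 * 7.615 = 15.23 A
Step 2: Q_cell = I^2 * R = 15.23^2 * 0.0105 = 2.4355 W
Step 3: Q_total = 127 * 2.4355 = 309.31 W
Step 4: m_dot = Q_total / (cp * dT) = 309.31 / (4186 * 8.76) = 0.008435 kg/s

0.008435 kg/s


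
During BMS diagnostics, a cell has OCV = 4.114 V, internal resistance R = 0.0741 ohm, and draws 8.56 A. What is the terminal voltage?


IR drop = 8.56 * 0.0741 = 0.6343 V
V = 4.114 - 0.6343 = 3.480 V

3.480 V


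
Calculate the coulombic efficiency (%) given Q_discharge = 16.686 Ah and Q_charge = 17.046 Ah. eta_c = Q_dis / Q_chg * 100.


Coulombic efficiency = 16.686/17.046 * 100% = 97.89%

97.89%


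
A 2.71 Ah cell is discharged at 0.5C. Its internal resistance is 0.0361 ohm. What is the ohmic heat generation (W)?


Step 1: I = C_rate * capacity = 0.5 * 2.71 = 1.355 A
Step 2: Q = I^2 * R = 1.355^2 * 0.0361 = 1.836 * 0.0361 = 0.06628 W

0.06628 W


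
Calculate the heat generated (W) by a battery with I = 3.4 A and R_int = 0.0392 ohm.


I^2 = 11.56
Q = 11.56 * 0.0392 = 0.4532 W

0.4532 W


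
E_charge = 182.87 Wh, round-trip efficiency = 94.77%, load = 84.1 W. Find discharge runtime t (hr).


Step 1: E_discharge = eta/100 * E_charge = 94.77/100 * 182.87 = 173.31 Wh
Step 2: t = E_discharge / P = 173.31 / 84.1 = 2.061 hr

2.061 hr


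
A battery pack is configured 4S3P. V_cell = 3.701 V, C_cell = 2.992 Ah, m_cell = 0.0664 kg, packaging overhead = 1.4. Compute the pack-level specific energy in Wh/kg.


Step 1: V_pack = 4 * 3.701 = 14.804 V
Step 2: C_pack = 3 * 2.992 = 8.976 Ah
Step 3: E_pack = V_pack * C_pack = 14.804 * 8.976 = 132.88 Wh
Step 4: m_pack = 4 * 3 * 0.0664 * 1.4 = 1.1155 kg
Step 5: ED = E_pack / m_pack = 132.88 / 1.1155 = 119.1 Wh/kg

119.1 Wh/kg


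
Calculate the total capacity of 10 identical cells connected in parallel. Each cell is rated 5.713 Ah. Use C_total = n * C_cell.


C_total = 10 * 5.713 = 57.13 Ah

57.13 Ah


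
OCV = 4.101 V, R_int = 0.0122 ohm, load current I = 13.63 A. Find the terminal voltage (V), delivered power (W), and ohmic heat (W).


Step 1: V_terminal = OCV - I*R = 4.101 - 13.63 * 0.0122 = 3.9347 V
Step 2: P_out = V_terminal * I = 3.9347 * 13.63 = 53.63 W
Step 3: Q = I^2 * R = 13.63^2 * 0.0122 = 2.266 W

V=3.9347 V, P=53.63 W, Q=2.266 W


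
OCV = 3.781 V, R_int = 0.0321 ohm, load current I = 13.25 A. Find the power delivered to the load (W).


Step 1: V_terminal = OCV - I*R = 3.781 - 13.25 * 0.0321 = 3.3557 V
Step 2: P_out = V_terminal * I = 3.3557 * 13.25 = 44.46 W

44.46 W


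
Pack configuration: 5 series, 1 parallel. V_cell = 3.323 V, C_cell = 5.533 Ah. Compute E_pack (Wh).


E = Ns * Vcell * Np * Ccell = 5 * 3.323 * 1 * 5.533 = 91.93 Wh

91.93 Wh


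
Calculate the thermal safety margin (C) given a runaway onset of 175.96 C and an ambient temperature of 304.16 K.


Convert: T_ambient = 304.16 K = 31.01 C
margin = 175.96 - 31.01 = 144.95 C

144.95 C


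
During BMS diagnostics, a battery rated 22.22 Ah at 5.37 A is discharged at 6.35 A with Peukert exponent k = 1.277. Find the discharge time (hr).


Step 1: t_rated = C / I_rated = 22.22 / 5.37 = 4.1378 hr
Step 2: ratio = 5.37 / 6.35 = 0.84567
Step 3: ratio^k = 0.84567^1.277 = 0.8073
Step 4: t = t_rated * ratio^k = 4.1378 * 0.8073 = 3.340 hr

3.340 hr


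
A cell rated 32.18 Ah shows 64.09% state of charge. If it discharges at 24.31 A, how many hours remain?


Step 1: remaining = SOC/100 * C_total = 64.09/100 * 32.18 = 20.624 Ah
Step 2: t = remaining / I = 20.624 / 24.31 = 0.8484 hr

0.8484 hr


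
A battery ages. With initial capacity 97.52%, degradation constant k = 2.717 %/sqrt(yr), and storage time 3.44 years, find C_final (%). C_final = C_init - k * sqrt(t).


Step 1: sqrt(3.44 yr) = 1.8547
Step 2: drop = 2.717 * 1.8547 = 5.0392
Step 3: C_final = 97.52 - 5.0392 = 92.48%

92.48%


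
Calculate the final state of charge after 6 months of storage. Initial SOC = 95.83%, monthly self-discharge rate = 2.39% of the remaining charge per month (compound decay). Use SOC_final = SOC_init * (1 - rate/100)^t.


Monthly retention factor = 1 - 2.39/100 = 0.9761
Over 6 months: factor^6 = 0.8649
SOC_final = 95.83 * 0.8649 = 82.88%

82.88%


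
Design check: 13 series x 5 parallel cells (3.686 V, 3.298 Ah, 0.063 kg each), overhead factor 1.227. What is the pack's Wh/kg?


Step 1: V_pack = 13 * 3.686 = 47.918 V
Step 2: C_pack = 5 * 3.298 = 16.49 Ah
Step 3: E_pack = V_pack * C_pack = 47.918 * 16.49 = 790.17 Wh
Step 4: m_pack = 13 * 5 * 0.063 * 1.227 = 5.0246 kg
Step 5: ED = E_pack / m_pack = 790.17 / 5.0246 = 157.3 Wh/kg

157.3 Wh/kg


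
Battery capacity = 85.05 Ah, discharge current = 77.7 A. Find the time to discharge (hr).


t = capacity / current = 85.05 / 77.7 = 1.095 hr

1.095 hr


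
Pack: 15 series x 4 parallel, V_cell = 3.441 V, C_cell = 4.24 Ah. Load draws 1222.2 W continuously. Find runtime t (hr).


Step 1: E_pack = Ns * V_cell * Np * C_cell = 15 * 3.441 * 4 * 4.24 = 875.39 Wh
Step 2: t = E_pack / P = 875.39 / 1222.2 = 0.7162 hr

0.7162 hr


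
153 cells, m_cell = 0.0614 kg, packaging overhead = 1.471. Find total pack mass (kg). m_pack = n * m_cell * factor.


m_pack = n * m_cell * overhead = 153 * 0.0614 * 1.471 = 13.82 kg

13.82 kg


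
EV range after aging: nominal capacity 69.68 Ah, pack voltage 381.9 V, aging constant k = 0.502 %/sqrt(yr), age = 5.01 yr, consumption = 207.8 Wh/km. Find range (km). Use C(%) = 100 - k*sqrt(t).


Step 1: capacity retention = 100 - 0.502 * sqrt(5.01) = 100 - 0.502 * 2.2383 = 98.876%
Step 2: C_now = 69.68 * 98.876/100 = 68.897 Ah
Step 3: E_pack = V * C_now = 381.9 * 68.897 = 26312 Wh
Step 4: range = E_pack / consumption = 26312 / 207.8 = 126.6 km

126.6 km


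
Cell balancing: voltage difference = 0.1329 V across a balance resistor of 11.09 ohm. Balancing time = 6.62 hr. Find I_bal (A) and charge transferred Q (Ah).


I_bal = dV / R = 0.1329 / 11.09 = 0.011984 A
Q = I_bal * t = 0.011984 * 6.62 = 0.07933 Ah

I=0.011984 A, Q=0.07933 Ah


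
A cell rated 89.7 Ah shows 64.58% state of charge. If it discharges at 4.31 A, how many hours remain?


Step 1: remaining = SOC/100 * C_total = 64.58/100 * 89.7 = 57.928 Ah
Step 2: t = remaining / I = 57.928 / 4.31 = 13.44 hr

13.44 hr


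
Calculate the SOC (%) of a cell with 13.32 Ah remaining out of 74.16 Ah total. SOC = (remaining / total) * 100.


SOC = (remaining / total) * 100 = (13.32 / 74.16) * 100 = 17.96%

17.96%


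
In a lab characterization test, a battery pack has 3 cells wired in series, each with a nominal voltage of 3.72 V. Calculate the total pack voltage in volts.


Series voltages add: 3 * 3.72 V = 11.16 V

11.16 V


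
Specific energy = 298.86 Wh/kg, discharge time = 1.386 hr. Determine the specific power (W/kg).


Specific power = 298.86 Wh/kg / 1.386 hr = 215.6 W/kg

215.6 W/kg


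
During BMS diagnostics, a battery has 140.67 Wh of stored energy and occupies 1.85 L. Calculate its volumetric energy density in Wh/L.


Volumetric ED = 140.67 Wh / 1.85 L = 76.04 Wh/L

76.04 Wh/L


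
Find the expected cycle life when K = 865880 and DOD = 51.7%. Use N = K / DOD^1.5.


Step 1: DOD^1.5 = 51.7^1.5 = 371.74
Step 2: N = 865880 / 371.74 = 2329 cycles

2329 cycles


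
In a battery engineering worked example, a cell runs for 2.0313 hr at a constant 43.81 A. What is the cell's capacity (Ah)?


C = I * t = 43.81 * 2.0313 = 88.99 Ah

88.99 Ah


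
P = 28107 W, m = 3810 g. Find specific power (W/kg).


Convert: m = 3810 g = 3.81 kg
SP = P / m = 28107 / 3.81 = 7377 W/kg

7377 W/kg


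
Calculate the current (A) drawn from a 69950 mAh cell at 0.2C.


Convert: capacity = 69950 mAh = 69.95 Ah
At 0.2C: I = 0.2 * 69.95 Ah = 13.99 A

13.99 A


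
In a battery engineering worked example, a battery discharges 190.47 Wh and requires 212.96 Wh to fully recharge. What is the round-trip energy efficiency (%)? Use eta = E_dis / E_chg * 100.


eta_e = E_dis / E_chg * 100 = 190.47 / 212.96 * 100 = 89.44%

89.44%


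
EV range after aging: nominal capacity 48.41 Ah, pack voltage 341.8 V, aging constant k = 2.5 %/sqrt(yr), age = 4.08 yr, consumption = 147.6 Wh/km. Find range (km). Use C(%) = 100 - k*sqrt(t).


Step 1: capacity retention = 100 - 2.5 * sqrt(4.08) = 100 - 2.5 * 2.0199 = 94.95%
Step 2: C_now = 48.41 * 94.95/100 = 45.965 Ah
Step 3: E_pack = V * C_now = 341.8 * 45.965 = 15711 Wh
Step 4: range = E_pack / consumption = 15711 / 147.6 = 106.4 km

106.4 km


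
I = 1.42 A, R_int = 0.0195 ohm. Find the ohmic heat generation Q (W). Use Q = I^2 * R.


I^2 = 2.0164
Q = 2.0164 * 0.0195 = 0.03932 W

0.03932 W


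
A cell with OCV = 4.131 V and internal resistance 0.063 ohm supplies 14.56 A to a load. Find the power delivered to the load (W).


Step 1: V_terminal = OCV - I*R = 4.131 - 14.56 * 0.063 = 3.2137 V
Step 2: P_out = V_terminal * I = 3.2137 * 14.56 = 46.79 W

46.79 W


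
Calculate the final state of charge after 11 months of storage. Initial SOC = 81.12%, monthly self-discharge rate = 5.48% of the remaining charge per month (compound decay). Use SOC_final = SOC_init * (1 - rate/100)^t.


Monthly retention factor = 1 - 5.48/100 = 0.9452
Over 11 months: factor^11 = 0.53797
SOC_final = 81.12 * 0.53797 = 43.64%

43.64%


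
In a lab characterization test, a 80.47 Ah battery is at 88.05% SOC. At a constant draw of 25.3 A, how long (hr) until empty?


Step 1: remaining = SOC/100 * C_total = 88.05/100 * 80.47 = 70.854 Ah
Step 2: t = remaining / I = 70.854 / 25.3 = 2.801 hr

2.801 hr


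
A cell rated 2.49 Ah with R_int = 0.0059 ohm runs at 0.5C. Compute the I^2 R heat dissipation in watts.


Step 1: I = C_rate * capacity = 0.5 * 2.49 = 1.245 A
Step 2: Q = I^2 * R = 1.245^2 * 0.0059 = 1.55 * 0.0059 = 0.009145 W

0.009145 W


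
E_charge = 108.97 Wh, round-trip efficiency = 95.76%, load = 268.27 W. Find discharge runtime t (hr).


Step 1: E_discharge = eta/100 * E_charge = 95.76/100 * 108.97 = 104.35 Wh
Step 2: t = E_discharge / P = 104.35 / 268.27 = 0.3890 hr

0.3890 hr


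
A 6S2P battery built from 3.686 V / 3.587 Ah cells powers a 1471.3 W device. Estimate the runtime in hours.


Step 1: E_pack = Ns * V_cell * Np * C_cell = 6 * 3.686 * 2 * 3.587 = 158.66 Wh
Step 2: t = E_pack / P = 158.66 / 1471.3 = 0.1078 hr

0.1078 hr


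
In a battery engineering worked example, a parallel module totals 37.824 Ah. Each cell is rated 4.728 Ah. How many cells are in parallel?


n = C_total / C_cell = 37.824 / 4.728 = 8

8


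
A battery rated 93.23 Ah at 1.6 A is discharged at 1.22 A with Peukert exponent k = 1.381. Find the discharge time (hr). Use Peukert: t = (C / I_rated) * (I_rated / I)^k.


t_rated = C / I_rated = 93.23 / 1.6 = 58.269 hr
(I_rated/I)^k = (1.3115)^1.381 = 1.4542
t = t_rated * (I_rated/I)^k = 58.269 * 1.4542 = 84.73 hr

84.73 hr


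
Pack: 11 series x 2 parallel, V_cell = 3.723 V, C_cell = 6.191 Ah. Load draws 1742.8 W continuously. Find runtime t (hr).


Step 1: E_pack = Ns * V_cell * Np * C_cell = 11 * 3.723 * 2 * 6.191 = 507.08 Wh
Step 2: t = E_pack / P = 507.08 / 1742.8 = 0.2910 hr

0.2910 hr


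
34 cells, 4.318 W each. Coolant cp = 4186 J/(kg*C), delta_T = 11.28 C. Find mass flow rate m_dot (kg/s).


Step 1: Total heat Q = 34 * 4.318 W = 146.81 W
Step 2: denom = cp * dT = 4186 * 11.28 = 47218
Step 3: m_dot = 146.81 / 47218 = 0.003109 kg/s

0.003109 kg/s


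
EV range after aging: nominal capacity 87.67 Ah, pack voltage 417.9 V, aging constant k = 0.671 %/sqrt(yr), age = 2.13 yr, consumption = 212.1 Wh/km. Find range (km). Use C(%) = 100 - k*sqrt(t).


Step 1: capacity retention = 100 - 0.671 * sqrt(2.13) = 100 - 0.671 * 1.4595 = 99.021%
Step 2: C_now = 87.67 * 99.021/100 = 86.812 Ah
Step 3: E_pack = V * C_now = 417.9 * 86.812 = 36279 Wh
Step 4: range = E_pack / consumption = 36279 / 212.1 = 171.0 km

171.0 km


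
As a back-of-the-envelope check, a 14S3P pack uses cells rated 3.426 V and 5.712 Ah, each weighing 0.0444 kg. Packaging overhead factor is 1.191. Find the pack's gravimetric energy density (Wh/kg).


Step 1: V_pack = 14 * 3.426 = 47.964 V
Step 2: C_pack = 3 * 5.712 = 17.136 Ah
Step 3: E_pack = V_pack * C_pack = 47.964 * 17.136 = 821.91 Wh
Step 4: m_pack = 14 * 3 * 0.0444 * 1.191 = 2.221 kg
Step 5: ED = E_pack / m_pack = 821.91 / 2.221 = 370.1 Wh/kg

370.1 Wh/kg


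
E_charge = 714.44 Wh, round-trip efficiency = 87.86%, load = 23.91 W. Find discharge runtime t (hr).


Step 1: E_discharge = eta/100 * E_charge = 87.86/100 * 714.44 = 627.71 Wh
Step 2: t = E_discharge / P = 627.71 / 23.91 = 26.25 hr

26.25 hr


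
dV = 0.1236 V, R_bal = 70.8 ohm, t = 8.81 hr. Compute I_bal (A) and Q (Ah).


I_bal = dV / R = 0.1236 / 70.8 = 0.0017458 A
Q = I_bal * t = 0.0017458 * 8.81 = 0.01538 Ah

I=0.0017458 A, Q=0.01538 Ah


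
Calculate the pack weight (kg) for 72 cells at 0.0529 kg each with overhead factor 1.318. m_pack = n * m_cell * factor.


Cell mass sum = 72 * 0.0529 = 3.8088 kg
With overhead 1.318: m_pack = 3.8088 * 1.318 = 5.020 kg

5.020 kg


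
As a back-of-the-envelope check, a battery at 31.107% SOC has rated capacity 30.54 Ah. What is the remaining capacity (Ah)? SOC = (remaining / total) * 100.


remaining = SOC / 100 * total = 31.107 / 100 * 30.54 = 9.500 Ah

9.500 Ah


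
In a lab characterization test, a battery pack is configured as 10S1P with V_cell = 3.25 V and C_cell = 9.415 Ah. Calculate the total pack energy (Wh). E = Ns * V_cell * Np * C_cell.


E = Ns * Vcell * Np * Ccell = 10 * 3.25 * 1 * 9.415 = 306.0 Wh

306.0 Wh


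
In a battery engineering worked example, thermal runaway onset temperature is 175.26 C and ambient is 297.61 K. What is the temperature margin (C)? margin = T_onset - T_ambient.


Convert: T_ambient = 297.61 K = 24.46 C
margin = 175.26 - 24.46 = 150.8 C

150.8 C


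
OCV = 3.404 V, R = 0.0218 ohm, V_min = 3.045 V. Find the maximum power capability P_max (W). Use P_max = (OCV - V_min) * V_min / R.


P_max = (OCV - V_min) * V_min / R = (3.404 - 3.045) * 3.045 / 0.0218 = 0.359 * 3.045 / 0.0218 = 50.14 W

50.14 W


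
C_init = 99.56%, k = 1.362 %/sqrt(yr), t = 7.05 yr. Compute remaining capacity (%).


sqrt(t) = sqrt(7.05) = 2.6552
C_final = 99.56 - 1.362 * 2.6552 = 95.94%

95.94%


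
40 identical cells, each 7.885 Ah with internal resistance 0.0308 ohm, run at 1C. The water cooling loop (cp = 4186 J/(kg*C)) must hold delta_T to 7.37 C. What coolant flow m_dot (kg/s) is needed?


Step 1: I = 1 * 7.885 = 7.885 A
Step 2: Q_cell = I^2 * R = 7.885^2 * 0.0308 = 1.9149 W
Step 3: Q_total = 40 * 1.9149 = 76.596 W
Step 4: m_dot = Q_total / (cp * dT) = 76.596 / (4186 * 7.37) = 0.002483 kg/s

0.002483 kg/s


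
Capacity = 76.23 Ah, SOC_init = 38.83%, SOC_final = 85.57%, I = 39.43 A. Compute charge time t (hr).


Step 1: dSOC = 85.57% - 38.83% = 46.74%
Step 2: delta_Ah = 76.23 * 46.74 / 100 = 35.63 Ah
Step 3: t = 35.63 / 39.43 = 0.9036 hr

0.9036 hr


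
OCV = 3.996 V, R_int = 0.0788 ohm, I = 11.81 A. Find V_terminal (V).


V = OCV - I*R = 3.996 - 11.81 * 0.0788 = 3.065 V

3.065 V


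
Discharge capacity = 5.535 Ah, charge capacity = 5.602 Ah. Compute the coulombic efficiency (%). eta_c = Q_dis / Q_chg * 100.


Coulombic efficiency = 5.535/5.602 * 100% = 98.80%

98.80%


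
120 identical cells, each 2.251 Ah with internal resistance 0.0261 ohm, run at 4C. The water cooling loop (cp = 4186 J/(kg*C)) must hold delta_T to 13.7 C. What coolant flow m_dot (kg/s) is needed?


Step 1: I = 4 * 2.251 = 9.004 A
Step 2: Q_cell = I^2 * R = 9.004^2 * 0.0261 = 2.116 W
Step 3: Q_total = 120 * 2.116 = 253.92 W
Step 4: m_dot = Q_total / (cp * dT) = 253.92 / (4186 * 13.7) = 0.004428 kg/s

0.004428 kg/s


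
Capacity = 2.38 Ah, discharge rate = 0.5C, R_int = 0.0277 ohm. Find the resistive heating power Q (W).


Step 1: I = C_rate * capacity = 0.5 * 2.38 = 1.19 A
Step 2: Q = I^2 * R = 1.19^2 * 0.0277 = 1.4161 * 0.0277 = 0.03923 W

0.03923 W


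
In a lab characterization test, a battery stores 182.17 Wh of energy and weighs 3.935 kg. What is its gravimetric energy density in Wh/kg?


ED = E / m = 182.17 / 3.935 = 46.29 Wh/kg

46.29 Wh/kg


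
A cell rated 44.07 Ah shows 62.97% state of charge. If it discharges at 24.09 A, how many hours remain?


Step 1: remaining = SOC/100 * C_total = 62.97/100 * 44.07 = 27.751 Ah
Step 2: t = remaining / I = 27.751 / 24.09 = 1.152 hr

1.152 hr


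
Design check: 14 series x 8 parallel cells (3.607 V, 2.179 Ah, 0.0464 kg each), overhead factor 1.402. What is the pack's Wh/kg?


Step 1: V_pack = 14 * 3.607 = 50.498 V
Step 2: C_pack = 8 * 2.179 = 17.432 Ah
Step 3: E_pack = V_pack * C_pack = 50.498 * 17.432 = 880.28 Wh
Step 4: m_pack = 14 * 8 * 0.0464 * 1.402 = 7.2859 kg
Step 5: ED = E_pack / m_pack = 880.28 / 7.2859 = 120.8 Wh/kg

120.8 Wh/kg


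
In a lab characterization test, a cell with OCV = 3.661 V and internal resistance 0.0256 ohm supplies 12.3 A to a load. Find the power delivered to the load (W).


Step 1: V_terminal = OCV - I*R = 3.661 - 12.3 * 0.0256 = 3.3461 V
Step 2: P_out = V_terminal * I = 3.3461 * 12.3 = 41.16 W

41.16 W


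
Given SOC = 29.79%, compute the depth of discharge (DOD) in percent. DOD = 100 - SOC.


DOD = 100 - SOC = 100 - 29.79 = 70.21%

70.21%


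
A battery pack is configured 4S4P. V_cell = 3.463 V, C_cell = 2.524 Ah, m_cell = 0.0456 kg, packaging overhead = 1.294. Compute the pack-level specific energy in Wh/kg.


Step 1: V_pack = 4 * 3.463 = 13.852 V
Step 2: C_pack = 4 * 2.524 = 10.096 Ah
Step 3: E_pack = V_pack * C_pack = 13.852 * 10.096 = 139.85 Wh
Step 4: m_pack = 4 * 4 * 0.0456 * 1.294 = 0.9441 kg
Step 5: ED = E_pack / m_pack = 139.85 / 0.9441 = 148.1 Wh/kg

148.1 Wh/kg


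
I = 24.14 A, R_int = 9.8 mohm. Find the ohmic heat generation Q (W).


Convert: R = 9.8 mohm = 0.0098 ohm
Q = I^2 * R = 24.14^2 * 0.0098 = 5.711 W

5.711 W


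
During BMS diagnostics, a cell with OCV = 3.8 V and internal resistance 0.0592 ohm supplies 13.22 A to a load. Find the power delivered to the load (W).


Step 1: V_terminal = OCV - I*R = 3.8 - 13.22 * 0.0592 = 3.0174 V
Step 2: P_out = V_terminal * I = 3.0174 * 13.22 = 39.89 W

39.89 W


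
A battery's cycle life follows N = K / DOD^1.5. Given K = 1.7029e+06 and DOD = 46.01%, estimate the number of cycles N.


DOD^1.5 = 312.09
N = K / DOD^1.5 = 1.7029e+06 / 312.09 = 5456

5456 cycles


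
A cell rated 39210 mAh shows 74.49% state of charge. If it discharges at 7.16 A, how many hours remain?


Convert: C_total = 39210 mAh = 39.21 Ah
Step 1: remaining = SOC/100 * C_total = 74.49/100 * 39.21 = 29.208 Ah
Step 2: t = remaining / I = 29.208 / 7.16 = 4.079 hr

4.079 hr


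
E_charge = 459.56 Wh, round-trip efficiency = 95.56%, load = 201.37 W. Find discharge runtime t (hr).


Step 1: E_discharge = eta/100 * E_charge = 95.56/100 * 459.56 = 439.16 Wh
Step 2: t = E_discharge / P = 439.16 / 201.37 = 2.181 hr

2.181 hr


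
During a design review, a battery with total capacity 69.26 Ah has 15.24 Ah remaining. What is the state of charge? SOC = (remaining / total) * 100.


SOC = (remaining / total) * 100 = (15.24 / 69.26) * 100 = 22.00%

22.00%


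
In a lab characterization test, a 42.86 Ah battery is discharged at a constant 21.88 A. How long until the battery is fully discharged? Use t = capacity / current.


Runtime = 42.86 Ah / 21.88 A = 1.959 hr

1.959 hr


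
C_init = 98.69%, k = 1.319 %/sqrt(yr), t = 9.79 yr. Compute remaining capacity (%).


Step 1: sqrt(9.79 yr) = 3.1289
Step 2: drop = 1.319 * 3.1289 = 4.127
Step 3: C_final = 98.69 - 4.127 = 94.56%

94.56%


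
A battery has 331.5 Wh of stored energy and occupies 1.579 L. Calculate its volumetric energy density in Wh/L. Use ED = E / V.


Volumetric ED = 331.5 Wh / 1.579 L = 209.9 Wh/L

209.9 Wh/L


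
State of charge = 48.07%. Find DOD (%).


DOD = 100 - SOC = 100 - 48.07 = 51.93%

51.93%


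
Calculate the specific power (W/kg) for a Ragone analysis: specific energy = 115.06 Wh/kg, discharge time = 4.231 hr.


Specific power = 115.06 Wh/kg / 4.231 hr = 27.19 W/kg

27.19 W/kg


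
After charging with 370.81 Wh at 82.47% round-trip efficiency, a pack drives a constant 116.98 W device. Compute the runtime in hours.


Step 1: E_discharge = eta/100 * E_charge = 82.47/100 * 370.81 = 305.81 Wh
Step 2: t = E_discharge / P = 305.81 / 116.98 = 2.614 hr

2.614 hr


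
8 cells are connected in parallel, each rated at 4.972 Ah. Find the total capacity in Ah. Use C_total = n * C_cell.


Parallel capacities add: 8 * 4.972 Ah = 39.776 Ah

39.776 Ah


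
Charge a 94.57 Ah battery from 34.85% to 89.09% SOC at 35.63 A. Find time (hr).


delta_Ah = 94.57 * (89.09 - 34.85) / 100 = 51.295 Ah
t = delta_Ah / I = 51.295 / 35.63 = 1.440 hr

1.440 hr


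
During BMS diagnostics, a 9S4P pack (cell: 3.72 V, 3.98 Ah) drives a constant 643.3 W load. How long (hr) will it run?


Step 1: E_pack = Ns * V_cell * Np * C_cell = 9 * 3.72 * 4 * 3.98 = 533 Wh
Step 2: t = E_pack / P = 533 / 643.3 = 0.8285 hr

0.8285 hr


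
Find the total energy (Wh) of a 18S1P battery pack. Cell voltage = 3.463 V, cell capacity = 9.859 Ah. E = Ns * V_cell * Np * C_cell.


V_pack = 18 * 3.463 = 62.334 V
C_pack = 1 * 9.859 = 9.859 Ah
E = V_pack * C_pack = 62.334 * 9.859 = 614.6 Wh

614.6 Wh


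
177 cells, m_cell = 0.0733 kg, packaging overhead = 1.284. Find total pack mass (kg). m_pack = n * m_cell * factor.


Cell mass sum = 177 * 0.0733 = 12.974 kg
With overhead 1.284: m_pack = 12.974 * 1.284 = 16.66 kg

16.66 kg


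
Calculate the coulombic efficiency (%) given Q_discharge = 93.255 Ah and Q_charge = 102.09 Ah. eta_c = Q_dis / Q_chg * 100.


Coulombic efficiency = 93.255/102.09 * 100% = 91.35%

91.35%


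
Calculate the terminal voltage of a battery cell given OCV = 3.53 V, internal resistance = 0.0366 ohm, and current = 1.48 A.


V = OCV - I*R = 3.53 - 1.48 * 0.0366 = 3.476 V

3.476 V


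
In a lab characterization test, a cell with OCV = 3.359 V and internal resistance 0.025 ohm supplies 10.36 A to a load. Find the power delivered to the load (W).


Step 1: V_terminal = OCV - I*R = 3.359 - 10.36 * 0.025 = 3.1 V
Step 2: P_out = V_terminal * I = 3.1 * 10.36 = 32.12 W

32.12 W


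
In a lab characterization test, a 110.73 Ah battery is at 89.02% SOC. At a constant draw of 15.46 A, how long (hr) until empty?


Step 1: remaining = SOC/100 * C_total = 89.02/100 * 110.73 = 98.572 Ah
Step 2: t = remaining / I = 98.572 / 15.46 = 6.376 hr

6.376 hr


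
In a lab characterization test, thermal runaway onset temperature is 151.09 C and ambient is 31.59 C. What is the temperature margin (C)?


Safety margin = 151.09 C - 31.59 C = 119.5 C

119.5 C


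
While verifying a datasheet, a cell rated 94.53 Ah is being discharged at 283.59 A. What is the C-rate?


Rearranging: C_rate = 283.59 / 94.53 = 3C

3C


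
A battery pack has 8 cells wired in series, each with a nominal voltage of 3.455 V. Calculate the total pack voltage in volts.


V_pack = n * V_cell = 8 * 3.455 = 27.64 V

27.64 V


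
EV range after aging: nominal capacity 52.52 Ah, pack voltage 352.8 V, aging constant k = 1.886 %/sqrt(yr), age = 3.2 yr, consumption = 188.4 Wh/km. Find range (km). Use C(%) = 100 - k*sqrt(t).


Step 1: capacity retention = 100 - 1.886 * sqrt(3.2) = 100 - 1.886 * 1.7889 = 96.626%
Step 2: C_now = 52.52 * 96.626/100 = 50.748 Ah
Step 3: E_pack = V * C_now = 352.8 * 50.748 = 17904 Wh
Step 4: range = E_pack / consumption = 17904 / 188.4 = 95.03 km

95.03 km


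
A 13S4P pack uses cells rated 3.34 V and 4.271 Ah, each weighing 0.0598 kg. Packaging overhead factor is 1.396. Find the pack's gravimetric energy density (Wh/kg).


Step 1: V_pack = 13 * 3.34 = 43.42 V
Step 2: C_pack = 4 * 4.271 = 17.084 Ah
Step 3: E_pack = V_pack * C_pack = 43.42 * 17.084 = 741.79 Wh
Step 4: m_pack = 13 * 4 * 0.0598 * 1.396 = 4.341 kg
Step 5: ED = E_pack / m_pack = 741.79 / 4.341 = 170.9 Wh/kg

170.9 Wh/kg


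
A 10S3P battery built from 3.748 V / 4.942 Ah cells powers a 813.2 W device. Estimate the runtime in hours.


Step 1: E_pack = Ns * V_cell * Np * C_cell = 10 * 3.748 * 3 * 4.942 = 555.68 Wh
Step 2: t = E_pack / P = 555.68 / 813.2 = 0.6833 hr

0.6833 hr


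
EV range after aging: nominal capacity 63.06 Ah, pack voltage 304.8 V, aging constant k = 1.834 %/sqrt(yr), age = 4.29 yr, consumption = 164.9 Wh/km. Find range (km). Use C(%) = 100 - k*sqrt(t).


Step 1: capacity retention = 100 - 1.834 * sqrt(4.29) = 100 - 1.834 * 2.0712 = 96.201%
Step 2: C_now = 63.06 * 96.201/100 = 60.664 Ah
Step 3: E_pack = V * C_now = 304.8 * 60.664 = 18490 Wh
Step 4: range = E_pack / consumption = 18490 / 164.9 = 112.1 km

112.1 km


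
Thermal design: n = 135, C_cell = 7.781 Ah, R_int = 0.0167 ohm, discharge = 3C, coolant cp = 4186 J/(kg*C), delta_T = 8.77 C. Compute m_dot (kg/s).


Step 1: I = 3 * 7.781 = 23.343 A
Step 2: Q_cell = I^2 * R = 23.343^2 * 0.0167 = 9.0998 W
Step 3: Q_total = 135 * 9.0998 = 1228.5 W
Step 4: m_dot = Q_total / (cp * dT) = 1228.5 / (4186 * 8.77) = 0.03346 kg/s

0.03346 kg/s


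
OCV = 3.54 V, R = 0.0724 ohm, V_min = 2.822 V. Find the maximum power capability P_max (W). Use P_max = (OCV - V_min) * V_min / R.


dV = OCV - V_min = 0.718 V (so I_max = dV / R)
P_max = dV * V_min / R = 0.718 * 2.822 / 0.0724 = 27.99 W

27.99 W


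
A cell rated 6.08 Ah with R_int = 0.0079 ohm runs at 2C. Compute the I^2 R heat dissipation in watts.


Step 1: I = C_rate * capacity = 2 * 6.08 = 12.16 A
Step 2: Q = I^2 * R = 12.16^2 * 0.0079 = 147.87 * 0.0079 = 1.168 W

1.168 W


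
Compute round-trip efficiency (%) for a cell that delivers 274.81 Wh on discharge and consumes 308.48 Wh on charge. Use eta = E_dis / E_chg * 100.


eta_e = E_dis / E_chg * 100 = 274.81 / 308.48 * 100 = 89.09%

89.09%


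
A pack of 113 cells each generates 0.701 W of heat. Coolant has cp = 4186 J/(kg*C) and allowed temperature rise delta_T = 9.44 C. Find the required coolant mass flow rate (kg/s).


Step 1: Total heat Q = 113 * 0.701 W = 79.213 W
Step 2: denom = cp * dT = 4186 * 9.44 = 39516
Step 3: m_dot = 79.213 / 39516 = 0.002005 kg/s

0.002005 kg/s


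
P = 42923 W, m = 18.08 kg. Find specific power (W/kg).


Specific power = 42923 W / 18.08 kg = 2374 W/kg

2374 W/kg


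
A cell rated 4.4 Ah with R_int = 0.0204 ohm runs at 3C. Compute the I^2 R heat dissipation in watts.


Step 1: I = C_rate * capacity = 3 * 4.4 = 13.2 A
Step 2: Q = I^2 * R = 13.2^2 * 0.0204 = 174.24 * 0.0204 = 3.554 W

3.554 W


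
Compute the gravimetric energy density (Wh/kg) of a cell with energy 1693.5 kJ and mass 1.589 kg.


Convert: E = 1693.5 kJ = 470.42 Wh
ED = E / m = 470.42 / 1.589 = 296.0 Wh/kg

296.0 Wh/kg


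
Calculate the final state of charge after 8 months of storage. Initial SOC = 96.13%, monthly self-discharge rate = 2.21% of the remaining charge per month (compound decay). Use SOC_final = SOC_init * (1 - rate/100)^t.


Monthly retention factor = 1 - 2.21/100 = 0.9779
Over 8 months: factor^8 = 0.83629
SOC_final = 96.13 * 0.83629 = 80.39%

80.39%


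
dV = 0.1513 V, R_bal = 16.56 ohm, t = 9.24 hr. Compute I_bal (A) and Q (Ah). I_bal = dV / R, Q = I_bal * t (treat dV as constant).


I_bal = dV / R = 0.1513 / 16.56 = 0.0091365 A
Q = I_bal * t = 0.0091365 * 9.24 = 0.08442 Ah

I=0.0091365 A, Q=0.08442 Ah


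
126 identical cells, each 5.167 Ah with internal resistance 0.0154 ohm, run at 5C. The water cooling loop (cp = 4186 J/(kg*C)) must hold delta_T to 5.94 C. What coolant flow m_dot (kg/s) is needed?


Step 1: I = 5 * 5.167 = 25.835 A
Step 2: Q_cell = I^2 * R = 25.835^2 * 0.0154 = 10.279 W
Step 3: Q_total = 126 * 10.279 = 1295.2 W
Step 4: m_dot = Q_total / (cp * dT) = 1295.2 / (4186 * 5.94) = 0.05209 kg/s

0.05209 kg/s


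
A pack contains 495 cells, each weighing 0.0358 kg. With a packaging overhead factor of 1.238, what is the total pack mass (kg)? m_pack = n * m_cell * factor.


m_pack = n * m_cell * overhead = 495 * 0.0358 * 1.238 = 21.94 kg

21.94 kg


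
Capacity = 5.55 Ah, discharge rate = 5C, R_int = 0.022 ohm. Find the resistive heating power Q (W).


Step 1: I = C_rate * capacity = 5 * 5.55 = 27.75 A
Step 2: Q = I^2 * R = 27.75^2 * 0.022 = 770.06 * 0.022 = 16.94 W

16.94 W


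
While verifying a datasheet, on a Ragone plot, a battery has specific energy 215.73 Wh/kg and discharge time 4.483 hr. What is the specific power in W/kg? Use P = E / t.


Specific power = 215.73 Wh/kg / 4.483 hr = 48.12 W/kg

48.12 W/kg


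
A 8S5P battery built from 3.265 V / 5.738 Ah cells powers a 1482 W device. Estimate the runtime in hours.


Step 1: E_pack = Ns * V_cell * Np * C_cell = 8 * 3.265 * 5 * 5.738 = 749.38 Wh
Step 2: t = E_pack / P = 749.38 / 1482 = 0.5057 hr

0.5057 hr


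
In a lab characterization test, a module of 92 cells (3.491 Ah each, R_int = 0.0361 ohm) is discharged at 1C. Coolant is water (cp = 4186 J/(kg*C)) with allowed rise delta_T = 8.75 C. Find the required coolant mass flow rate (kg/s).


Step 1: I = 1 * 3.491 = 3.491 A
Step 2: Q_cell = I^2 * R = 3.491^2 * 0.0361 = 0.43995 W
Step 3: Q_total = 92 * 0.43995 = 40.475 W
Step 4: m_dot = Q_total / (cp * dT) = 40.475 / (4186 * 8.75) = 0.001105 kg/s

0.001105 kg/s


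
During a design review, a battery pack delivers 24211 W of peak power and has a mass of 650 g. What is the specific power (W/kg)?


Convert: m = 650 g = 0.65 kg
SP = P / m = 24211 / 0.65 = 37250 W/kg

37250 W/kg


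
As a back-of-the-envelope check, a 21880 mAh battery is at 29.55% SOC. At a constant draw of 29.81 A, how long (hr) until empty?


Convert: C_total = 21880 mAh = 21.88 Ah
Step 1: remaining = SOC/100 * C_total = 29.55/100 * 21.88 = 6.4655 Ah
Step 2: t = remaining / I = 6.4655 / 29.81 = 0.2169 hr

0.2169 hr


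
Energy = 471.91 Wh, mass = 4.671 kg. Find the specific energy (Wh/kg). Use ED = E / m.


ED = E / m = 471.91 / 4.671 = 101.0 Wh/kg

101.0 Wh/kg


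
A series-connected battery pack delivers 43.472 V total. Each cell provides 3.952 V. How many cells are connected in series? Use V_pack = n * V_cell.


Rearranging: n = V_pack / V_cell = 43.472 / 3.952 = 11 cells

11


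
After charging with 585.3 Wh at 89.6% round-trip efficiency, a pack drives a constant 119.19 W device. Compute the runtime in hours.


Step 1: E_discharge = eta/100 * E_charge = 89.6/100 * 585.3 = 524.43 Wh
Step 2: t = E_discharge / P = 524.43 / 119.19 = 4.400 hr

4.400 hr


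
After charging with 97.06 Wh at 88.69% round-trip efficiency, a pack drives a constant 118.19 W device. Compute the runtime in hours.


Step 1: E_discharge = eta/100 * E_charge = 88.69/100 * 97.06 = 86.083 Wh
Step 2: t = E_discharge / P = 86.083 / 118.19 = 0.7283 hr

0.7283 hr


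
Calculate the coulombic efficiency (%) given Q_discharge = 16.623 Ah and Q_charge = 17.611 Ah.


Coulombic efficiency = 16.623/17.611 * 100% = 94.39%

94.39%


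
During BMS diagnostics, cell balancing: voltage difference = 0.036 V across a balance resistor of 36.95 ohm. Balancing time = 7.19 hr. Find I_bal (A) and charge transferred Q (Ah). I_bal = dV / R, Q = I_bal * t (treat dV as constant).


First, Ohm's law: I_bal = 0.036 V / 36.95 ohm = 9.7429e-04 A
Then Q = I * t = 9.7429e-04 A * 7.19 hr = 0.007005 Ah

I=9.7429e-04 A, Q=0.007005 Ah


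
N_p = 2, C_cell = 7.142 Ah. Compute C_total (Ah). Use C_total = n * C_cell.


C_total = 2 * 7.142 = 14.284 Ah

14.284 Ah


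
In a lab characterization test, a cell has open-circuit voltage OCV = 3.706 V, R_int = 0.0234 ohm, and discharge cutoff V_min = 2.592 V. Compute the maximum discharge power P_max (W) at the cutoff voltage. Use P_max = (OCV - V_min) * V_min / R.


dV = OCV - V_min = 1.114 V (so I_max = dV / R)
P_max = dV * V_min / R = 1.114 * 2.592 / 0.0234 = 123.4 W

123.4 W


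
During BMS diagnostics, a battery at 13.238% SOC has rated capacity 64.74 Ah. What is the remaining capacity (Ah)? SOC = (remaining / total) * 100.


remaining = SOC / 100 * total = 13.238 / 100 * 64.74 = 8.570 Ah

8.570 Ah


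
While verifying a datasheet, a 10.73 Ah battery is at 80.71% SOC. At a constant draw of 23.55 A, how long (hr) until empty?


Step 1: remaining = SOC/100 * C_total = 80.71/100 * 10.73 = 8.6602 Ah
Step 2: t = remaining / I = 8.6602 / 23.55 = 0.3677 hr

0.3677 hr


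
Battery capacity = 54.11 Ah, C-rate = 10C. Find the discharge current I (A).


At 10C: I = 10 * 54.11 Ah = 541.1 A

541.1 A


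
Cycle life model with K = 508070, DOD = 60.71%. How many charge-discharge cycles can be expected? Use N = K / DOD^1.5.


Step 1: DOD^1.5 = 60.71^1.5 = 473.03
Step 2: N = 508070 / 473.03 = 1074 cycles

1074 cycles


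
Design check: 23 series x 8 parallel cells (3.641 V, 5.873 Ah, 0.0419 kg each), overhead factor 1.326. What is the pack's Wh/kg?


Step 1: V_pack = 23 * 3.641 = 83.743 V
Step 2: C_pack = 8 * 5.873 = 46.984 Ah
Step 3: E_pack = V_pack * C_pack = 83.743 * 46.984 = 3934.6 Wh
Step 4: m_pack = 23 * 8 * 0.0419 * 1.326 = 10.223 kg
Step 5: ED = E_pack / m_pack = 3934.6 / 10.223 = 384.9 Wh/kg

384.9 Wh/kg


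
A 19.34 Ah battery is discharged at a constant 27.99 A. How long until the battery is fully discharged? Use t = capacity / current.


Runtime = 19.34 Ah / 27.99 A = 0.6910 hr

0.6910 hr


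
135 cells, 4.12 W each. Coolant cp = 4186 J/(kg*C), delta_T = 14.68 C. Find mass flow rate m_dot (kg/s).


Step 1: Total heat Q = 135 * 4.12 W = 556.2 W
Step 2: denom = cp * dT = 4186 * 14.68 = 61450
Step 3: m_dot = 556.2 / 61450 = 0.009051 kg/s

0.009051 kg/s


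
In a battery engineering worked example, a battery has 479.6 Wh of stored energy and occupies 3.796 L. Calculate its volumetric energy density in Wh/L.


ED = E / V = 479.6 / 3.796 = 126.3 Wh/L

126.3 Wh/L


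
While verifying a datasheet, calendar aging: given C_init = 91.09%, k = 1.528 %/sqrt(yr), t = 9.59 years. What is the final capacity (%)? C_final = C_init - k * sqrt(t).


Step 1: sqrt(9.59 yr) = 3.0968
Step 2: drop = 1.528 * 3.0968 = 4.7319
Step 3: C_final = 91.09 - 4.7319 = 86.36%

86.36%


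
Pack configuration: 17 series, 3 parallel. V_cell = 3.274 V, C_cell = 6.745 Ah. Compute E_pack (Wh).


V_pack = 17 * 3.274 = 55.658 V
C_pack = 3 * 6.745 = 20.235 Ah
E = V_pack * C_pack = 55.658 * 20.235 = 1126 Wh

1126 Wh


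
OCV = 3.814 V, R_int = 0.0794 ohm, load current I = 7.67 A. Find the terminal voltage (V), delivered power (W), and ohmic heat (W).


Step 1: V_terminal = OCV - I*R = 3.814 - 7.67 * 0.0794 = 3.205 V
Step 2: P_out = V_terminal * I = 3.205 * 7.67 = 24.58 W
Step 3: Q = I^2 * R = 7.67^2 * 0.0794 = 4.671 W

V=3.205 V, P=24.58 W, Q=4.671 W
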